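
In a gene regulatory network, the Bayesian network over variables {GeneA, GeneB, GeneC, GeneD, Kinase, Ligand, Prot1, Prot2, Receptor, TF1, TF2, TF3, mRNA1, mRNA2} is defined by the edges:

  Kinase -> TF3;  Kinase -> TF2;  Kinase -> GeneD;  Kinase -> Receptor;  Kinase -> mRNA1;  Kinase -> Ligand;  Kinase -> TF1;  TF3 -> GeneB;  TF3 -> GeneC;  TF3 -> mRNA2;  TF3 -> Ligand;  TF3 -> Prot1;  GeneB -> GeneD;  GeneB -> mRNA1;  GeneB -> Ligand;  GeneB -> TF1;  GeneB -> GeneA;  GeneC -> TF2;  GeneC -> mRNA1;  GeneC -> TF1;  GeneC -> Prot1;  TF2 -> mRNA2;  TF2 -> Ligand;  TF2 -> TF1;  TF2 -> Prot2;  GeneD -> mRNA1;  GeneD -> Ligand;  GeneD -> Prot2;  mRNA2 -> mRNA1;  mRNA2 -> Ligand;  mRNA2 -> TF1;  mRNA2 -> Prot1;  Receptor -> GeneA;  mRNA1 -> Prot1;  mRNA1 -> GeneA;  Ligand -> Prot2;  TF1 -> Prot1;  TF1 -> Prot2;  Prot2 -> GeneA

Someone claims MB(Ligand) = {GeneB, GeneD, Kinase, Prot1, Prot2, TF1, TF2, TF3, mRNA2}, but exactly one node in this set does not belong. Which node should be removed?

Prot1

Ligand has parents GeneB, GeneD, Kinase, TF2, TF3, mRNA2.
Ch(Ligand) = {Prot2}.
Parents of each child, excluding Ligand:
  parents(Prot2) \ {Ligand} = {GeneD, TF1, TF2}.
MB(Ligand) = {GeneB, GeneD, Kinase, Prot2, TF1, TF2, TF3, mRNA2}.
Prot1 is neither a parent, child, nor co-parent of Ligand, so it does not belong.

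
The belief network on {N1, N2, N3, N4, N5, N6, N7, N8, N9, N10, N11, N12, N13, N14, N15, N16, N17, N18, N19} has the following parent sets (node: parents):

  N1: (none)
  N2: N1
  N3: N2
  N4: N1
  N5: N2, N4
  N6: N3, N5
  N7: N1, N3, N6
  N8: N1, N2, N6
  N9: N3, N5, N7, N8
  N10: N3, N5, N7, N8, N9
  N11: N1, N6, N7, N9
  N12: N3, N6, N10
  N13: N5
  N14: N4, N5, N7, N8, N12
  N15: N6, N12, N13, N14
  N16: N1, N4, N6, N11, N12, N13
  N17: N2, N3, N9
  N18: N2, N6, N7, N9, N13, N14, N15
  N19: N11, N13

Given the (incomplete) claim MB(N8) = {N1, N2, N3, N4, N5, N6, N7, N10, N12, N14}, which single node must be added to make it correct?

A node's Markov blanket = Pa ∪ Ch ∪ (parents of Ch other than the node itself).
Children of N8: N9, N10, N14.
Parents of N8: N1, N2, N6.
Co-parents of N8 (other parents of its children):
  N9 also has parents N3, N5, N7.
  parents(N10) \ {N8} = {N3, N5, N7, N9}.
  N14 also has parents N4, N5, N7, N12.
MB(N8) = {N1, N2, N3, N4, N5, N6, N7, N9, N10, N12, N14}.
Comparing with the claimed set, N9 is missing.

N9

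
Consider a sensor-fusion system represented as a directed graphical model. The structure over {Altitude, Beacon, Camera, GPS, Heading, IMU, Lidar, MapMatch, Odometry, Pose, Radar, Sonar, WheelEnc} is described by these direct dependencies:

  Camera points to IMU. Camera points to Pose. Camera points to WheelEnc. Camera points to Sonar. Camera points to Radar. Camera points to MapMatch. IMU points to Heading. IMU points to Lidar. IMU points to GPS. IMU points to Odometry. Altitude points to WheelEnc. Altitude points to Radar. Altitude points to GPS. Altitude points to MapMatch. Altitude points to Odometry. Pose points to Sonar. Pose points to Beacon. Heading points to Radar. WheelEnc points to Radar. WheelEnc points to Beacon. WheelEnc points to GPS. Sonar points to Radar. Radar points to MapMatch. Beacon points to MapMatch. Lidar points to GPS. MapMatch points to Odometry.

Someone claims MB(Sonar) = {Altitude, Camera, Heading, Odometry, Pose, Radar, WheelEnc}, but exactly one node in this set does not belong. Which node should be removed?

Odometry

By definition, MB(Sonar) is built from Sonar's parents, Sonar's children, and the co-parents of Sonar.
Sonar's parents: Camera, Pose.
Sonar's children: Radar.
For each child, the remaining parents (spouses of Sonar):
  Radar's other parents are Altitude, Camera, Heading, WheelEnc.
MB(Sonar) = {Altitude, Camera, Heading, Pose, Radar, WheelEnc}.
Odometry is neither a parent, child, nor co-parent of Sonar, so it does not belong.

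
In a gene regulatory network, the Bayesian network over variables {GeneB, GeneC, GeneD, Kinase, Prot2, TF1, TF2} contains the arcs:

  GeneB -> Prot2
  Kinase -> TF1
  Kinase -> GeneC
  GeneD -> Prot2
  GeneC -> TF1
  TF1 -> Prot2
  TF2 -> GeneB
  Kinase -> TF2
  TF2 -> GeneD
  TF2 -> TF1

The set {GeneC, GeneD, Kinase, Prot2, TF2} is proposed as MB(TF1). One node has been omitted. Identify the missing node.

GeneB

A node's Markov blanket = Pa ∪ Ch ∪ (parents of Ch other than the node itself).
TF1 has child Prot2.
TF1 has parents GeneC, Kinase, TF2.
Co-parents of TF1 (other parents of its children):
  parents(Prot2) \ {TF1} = {GeneB, GeneD}.
MB(TF1) = {GeneB, GeneC, GeneD, Kinase, Prot2, TF2}.
Comparing with the claimed set, GeneB is missing.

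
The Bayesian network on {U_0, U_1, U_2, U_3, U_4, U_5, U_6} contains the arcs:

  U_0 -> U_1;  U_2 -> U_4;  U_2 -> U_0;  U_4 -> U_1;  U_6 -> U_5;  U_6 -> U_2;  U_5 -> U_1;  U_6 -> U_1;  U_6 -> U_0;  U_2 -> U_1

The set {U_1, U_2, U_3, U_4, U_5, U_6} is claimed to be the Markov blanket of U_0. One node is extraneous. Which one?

U_3

Parents of U_0: U_2, U_6.
Ch(U_0) = {U_1}.
Other parents of U_0's children:
  U_1's other parents are U_2, U_4, U_5, U_6.
MB(U_0) = {U_1, U_2, U_4, U_5, U_6}.
U_3 is neither a parent, child, nor co-parent of U_0, so it does not belong.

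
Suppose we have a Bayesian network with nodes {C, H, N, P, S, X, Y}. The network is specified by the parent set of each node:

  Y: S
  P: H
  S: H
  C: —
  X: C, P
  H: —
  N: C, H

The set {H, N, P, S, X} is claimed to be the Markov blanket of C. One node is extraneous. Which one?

Recall MB(v) = parents ∪ children ∪ spouses, where spouses are the other parents of v's children.
C has no parents.
C has children N, X.
Co-parents of C (other parents of its children):
  X: P
  N: H
MB(C) = {H, N, P, X}.
S is neither a parent, child, nor co-parent of C, so it does not belong.

S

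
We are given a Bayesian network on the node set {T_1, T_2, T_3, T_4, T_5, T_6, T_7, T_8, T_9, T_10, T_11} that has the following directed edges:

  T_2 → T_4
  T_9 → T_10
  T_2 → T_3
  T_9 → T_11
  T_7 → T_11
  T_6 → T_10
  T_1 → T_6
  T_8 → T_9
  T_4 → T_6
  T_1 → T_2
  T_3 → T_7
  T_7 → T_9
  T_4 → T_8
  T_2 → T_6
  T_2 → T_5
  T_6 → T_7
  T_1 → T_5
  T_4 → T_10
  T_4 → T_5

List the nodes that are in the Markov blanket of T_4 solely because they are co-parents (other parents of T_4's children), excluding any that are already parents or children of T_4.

{T_1, T_9}

Children of T_4: T_5, T_6, T_8, T_10.
  T_5: T_1, T_2
  T_6: T_1, T_2
  T_8: —
  T_10: T_6, T_9
Excluding nodes already adjacent to T_4 (T_2, T_5, T_6, T_8, T_10), the co-parent-only contribution is {T_1, T_9}.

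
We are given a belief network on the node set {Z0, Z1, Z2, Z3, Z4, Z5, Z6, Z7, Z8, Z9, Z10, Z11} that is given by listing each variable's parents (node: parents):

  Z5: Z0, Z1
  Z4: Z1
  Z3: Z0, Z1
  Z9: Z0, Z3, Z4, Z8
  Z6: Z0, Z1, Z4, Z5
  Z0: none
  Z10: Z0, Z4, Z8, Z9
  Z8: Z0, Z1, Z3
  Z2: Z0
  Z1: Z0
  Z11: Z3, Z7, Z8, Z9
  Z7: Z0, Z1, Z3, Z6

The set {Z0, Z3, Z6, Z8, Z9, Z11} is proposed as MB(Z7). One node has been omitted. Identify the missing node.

Z1

Recall MB(v) = parents ∪ children ∪ spouses, where spouses are the other parents of v's children.
Z7's parents: Z0, Z1, Z3, Z6.
Children of Z7: Z11.
Parents of each child, excluding Z7:
  Z11 also has parents Z3, Z8, Z9.
MB(Z7) = {Z0, Z1, Z3, Z6, Z8, Z9, Z11}.
Comparing with the claimed set, Z1 is missing.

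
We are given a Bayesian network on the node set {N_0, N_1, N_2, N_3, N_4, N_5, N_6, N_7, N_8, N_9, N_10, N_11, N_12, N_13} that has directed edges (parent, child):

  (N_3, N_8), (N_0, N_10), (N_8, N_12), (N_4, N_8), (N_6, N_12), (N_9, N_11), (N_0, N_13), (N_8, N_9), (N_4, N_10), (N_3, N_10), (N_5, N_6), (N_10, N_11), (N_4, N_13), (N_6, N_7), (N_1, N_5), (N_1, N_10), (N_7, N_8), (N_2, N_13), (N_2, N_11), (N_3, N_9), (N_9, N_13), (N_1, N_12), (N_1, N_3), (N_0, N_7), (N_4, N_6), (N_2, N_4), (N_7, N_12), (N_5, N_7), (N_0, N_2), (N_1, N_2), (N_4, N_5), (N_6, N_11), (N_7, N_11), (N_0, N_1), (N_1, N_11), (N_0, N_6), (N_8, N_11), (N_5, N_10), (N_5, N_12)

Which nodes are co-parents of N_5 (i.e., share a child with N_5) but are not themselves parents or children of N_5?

{N_0, N_3, N_8}

Children of N_5: N_6, N_7, N_10, N_12.
  N_6: N_0, N_4
  N_7: N_0, N_6
  N_10: N_0, N_1, N_3, N_4
  N_12: N_1, N_6, N_7, N_8
Excluding nodes already adjacent to N_5 (N_1, N_4, N_6, N_7, N_10, N_12), the co-parent-only contribution is {N_0, N_3, N_8}.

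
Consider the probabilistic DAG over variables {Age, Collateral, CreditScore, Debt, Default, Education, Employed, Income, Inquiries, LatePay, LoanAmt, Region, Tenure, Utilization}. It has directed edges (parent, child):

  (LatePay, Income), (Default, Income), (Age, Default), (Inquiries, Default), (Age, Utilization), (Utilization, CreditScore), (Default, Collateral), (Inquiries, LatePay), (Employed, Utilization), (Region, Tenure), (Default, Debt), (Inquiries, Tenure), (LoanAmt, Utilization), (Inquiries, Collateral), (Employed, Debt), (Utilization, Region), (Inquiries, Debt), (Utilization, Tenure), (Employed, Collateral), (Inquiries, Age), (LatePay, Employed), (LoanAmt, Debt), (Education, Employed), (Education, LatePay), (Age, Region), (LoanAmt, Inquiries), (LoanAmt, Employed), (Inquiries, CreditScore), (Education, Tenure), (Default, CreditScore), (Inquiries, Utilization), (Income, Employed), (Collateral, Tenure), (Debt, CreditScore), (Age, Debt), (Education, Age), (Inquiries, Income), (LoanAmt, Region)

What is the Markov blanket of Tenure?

Recall MB(v) = parents ∪ children ∪ spouses, where spouses are the other parents of v's children.
Tenure has no children.
Pa(Tenure) = {Collateral, Education, Inquiries, Region, Utilization}.
Tenure has no children, so there are no co-parents.
MB(Tenure) = {Collateral, Education, Inquiries, Region, Utilization}.

{Collateral, Education, Inquiries, Region, Utilization}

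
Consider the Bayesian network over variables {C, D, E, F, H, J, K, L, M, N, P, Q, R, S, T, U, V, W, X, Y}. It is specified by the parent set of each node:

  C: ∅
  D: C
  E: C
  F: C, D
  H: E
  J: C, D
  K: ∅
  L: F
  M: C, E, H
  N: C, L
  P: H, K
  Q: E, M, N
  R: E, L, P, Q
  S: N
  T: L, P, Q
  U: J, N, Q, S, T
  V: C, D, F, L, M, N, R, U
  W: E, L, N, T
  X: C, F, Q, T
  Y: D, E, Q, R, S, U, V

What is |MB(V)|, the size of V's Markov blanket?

The Markov blanket of a node is its parents, its children, and the other parents of its children.
Pa(V) = {C, D, F, L, M, N, R, U}.
Ch(V) = {Y}.
For each child, the remaining parents (spouses of V):
  Y: D, E, Q, R, S, U
MB(V) = {C, D, E, F, L, M, N, Q, R, S, U, Y}, which has 12 nodes.

12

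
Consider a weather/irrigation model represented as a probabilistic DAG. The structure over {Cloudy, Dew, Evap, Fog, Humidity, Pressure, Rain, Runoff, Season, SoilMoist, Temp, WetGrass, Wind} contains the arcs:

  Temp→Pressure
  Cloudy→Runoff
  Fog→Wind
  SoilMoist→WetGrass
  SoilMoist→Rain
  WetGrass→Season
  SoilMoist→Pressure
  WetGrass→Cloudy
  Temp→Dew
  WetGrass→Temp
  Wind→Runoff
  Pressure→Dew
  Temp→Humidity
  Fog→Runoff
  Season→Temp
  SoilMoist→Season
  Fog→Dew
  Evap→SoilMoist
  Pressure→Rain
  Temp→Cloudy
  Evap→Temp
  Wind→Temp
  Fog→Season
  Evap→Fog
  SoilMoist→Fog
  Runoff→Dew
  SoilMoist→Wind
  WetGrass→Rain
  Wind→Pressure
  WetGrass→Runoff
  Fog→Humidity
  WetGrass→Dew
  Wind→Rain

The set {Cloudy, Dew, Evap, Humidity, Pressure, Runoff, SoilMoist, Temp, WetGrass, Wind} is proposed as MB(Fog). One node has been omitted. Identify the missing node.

Season

Children of Fog: Dew, Humidity, Runoff, Season, Wind.
Pa(Fog) = {Evap, SoilMoist}.
Co-parents of Fog (other parents of its children):
  Season: SoilMoist, WetGrass
  Wind: SoilMoist
  Humidity: Temp
  Runoff: Cloudy, WetGrass, Wind
  Dew: Pressure, Runoff, Temp, WetGrass
MB(Fog) = {Cloudy, Dew, Evap, Humidity, Pressure, Runoff, Season, SoilMoist, Temp, WetGrass, Wind}.
Comparing with the claimed set, Season is missing.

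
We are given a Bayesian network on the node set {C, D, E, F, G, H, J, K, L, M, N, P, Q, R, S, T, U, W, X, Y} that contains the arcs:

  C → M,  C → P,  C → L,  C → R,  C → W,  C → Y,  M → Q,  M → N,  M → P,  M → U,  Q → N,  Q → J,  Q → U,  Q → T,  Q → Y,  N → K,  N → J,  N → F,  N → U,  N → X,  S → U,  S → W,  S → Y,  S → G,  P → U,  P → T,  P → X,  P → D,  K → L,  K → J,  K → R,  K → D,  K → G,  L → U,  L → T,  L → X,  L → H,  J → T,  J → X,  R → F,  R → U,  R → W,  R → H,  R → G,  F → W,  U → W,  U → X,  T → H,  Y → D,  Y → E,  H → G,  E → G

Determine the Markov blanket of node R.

{C, E, F, G, H, K, L, M, N, P, Q, S, T, U, W}

The Markov blanket of a node is its parents, its children, and the other parents of its children.
Pa(R) = {C, K}.
R has children F, G, H, U, W.
For each child, the remaining parents (spouses of R):
  F's other parent is N.
  U's other parents are L, M, N, P, Q, S.
  parents(W) \ {R} = {C, F, S, U}.
  parents(H) \ {R} = {L, T}.
  parents(G) \ {R} = {E, H, K, S}.
Taking the union gives {C, E, F, G, H, K, L, M, N, P, Q, S, T, U, W}.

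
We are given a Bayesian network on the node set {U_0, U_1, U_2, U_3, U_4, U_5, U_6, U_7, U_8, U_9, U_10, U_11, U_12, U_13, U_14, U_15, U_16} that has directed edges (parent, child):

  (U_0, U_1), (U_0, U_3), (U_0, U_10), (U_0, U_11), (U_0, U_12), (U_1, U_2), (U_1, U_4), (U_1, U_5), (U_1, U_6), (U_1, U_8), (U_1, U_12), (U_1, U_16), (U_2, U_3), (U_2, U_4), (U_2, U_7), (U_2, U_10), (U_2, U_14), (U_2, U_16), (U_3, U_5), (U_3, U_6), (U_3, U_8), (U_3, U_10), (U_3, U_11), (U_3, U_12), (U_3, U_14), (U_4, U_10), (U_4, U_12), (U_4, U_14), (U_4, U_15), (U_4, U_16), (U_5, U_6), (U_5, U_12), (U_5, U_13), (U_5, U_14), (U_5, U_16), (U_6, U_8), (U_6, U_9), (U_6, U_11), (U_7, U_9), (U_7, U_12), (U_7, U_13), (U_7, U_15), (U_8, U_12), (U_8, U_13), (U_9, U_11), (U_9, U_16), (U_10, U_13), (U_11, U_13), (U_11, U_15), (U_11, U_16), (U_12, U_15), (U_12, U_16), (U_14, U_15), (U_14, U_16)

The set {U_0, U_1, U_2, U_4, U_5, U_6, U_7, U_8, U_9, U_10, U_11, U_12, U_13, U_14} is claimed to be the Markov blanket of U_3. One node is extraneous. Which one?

The Markov blanket of a node is its parents, its children, and the other parents of its children.
U_3 has parents U_0, U_2.
U_3 has children U_5, U_6, U_8, U_10, U_11, U_12, U_14.
Co-parents of U_3 (other parents of its children):
  U_5 also has parent U_1.
  U_6's other parents are U_1, U_5.
  parents(U_8) \ {U_3} = {U_1, U_6}.
  U_10 also has parents U_0, U_2, U_4.
  parents(U_11) \ {U_3} = {U_0, U_6, U_9}.
  U_12's other parents are U_0, U_1, U_4, U_5, U_7, U_8.
  U_14's other parents are U_2, U_4, U_5.
MB(U_3) = {U_0, U_1, U_2, U_4, U_5, U_6, U_7, U_8, U_9, U_10, U_11, U_12, U_14}.
U_13 is neither a parent, child, nor co-parent of U_3, so it does not belong.

U_13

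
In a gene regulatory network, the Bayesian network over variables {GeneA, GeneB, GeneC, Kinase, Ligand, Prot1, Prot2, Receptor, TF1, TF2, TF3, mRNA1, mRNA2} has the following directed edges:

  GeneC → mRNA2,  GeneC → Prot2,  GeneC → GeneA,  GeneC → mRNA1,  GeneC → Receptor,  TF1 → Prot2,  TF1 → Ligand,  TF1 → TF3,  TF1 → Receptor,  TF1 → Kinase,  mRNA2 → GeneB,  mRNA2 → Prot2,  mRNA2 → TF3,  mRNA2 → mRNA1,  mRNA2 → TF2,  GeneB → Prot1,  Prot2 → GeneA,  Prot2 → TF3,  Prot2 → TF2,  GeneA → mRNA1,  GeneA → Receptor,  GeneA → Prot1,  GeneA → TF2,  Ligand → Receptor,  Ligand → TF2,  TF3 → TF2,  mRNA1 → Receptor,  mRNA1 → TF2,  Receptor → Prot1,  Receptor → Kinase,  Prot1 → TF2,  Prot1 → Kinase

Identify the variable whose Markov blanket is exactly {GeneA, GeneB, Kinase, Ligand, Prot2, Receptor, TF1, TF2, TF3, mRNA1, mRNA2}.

Prot1

The target node must have every member of {GeneA, GeneB, Kinase, Ligand, Prot2, Receptor, TF1, TF2, TF3, mRNA1, mRNA2} as a parent, child, or co-parent, and no others.
Parents of Prot1: GeneA, GeneB, Receptor; children: Kinase, TF2; co-parents: GeneA, Ligand, Prot2, Receptor, TF1, TF3, mRNA1, mRNA2.
These exactly cover the given set, so the node is Prot1.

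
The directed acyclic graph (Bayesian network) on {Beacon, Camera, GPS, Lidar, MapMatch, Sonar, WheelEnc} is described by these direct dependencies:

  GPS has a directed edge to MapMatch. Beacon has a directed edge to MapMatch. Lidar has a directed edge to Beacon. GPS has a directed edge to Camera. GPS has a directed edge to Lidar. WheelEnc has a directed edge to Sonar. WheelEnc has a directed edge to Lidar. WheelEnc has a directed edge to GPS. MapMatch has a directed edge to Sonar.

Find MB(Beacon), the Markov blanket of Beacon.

{GPS, Lidar, MapMatch}

Recall MB(v) = parents ∪ children ∪ spouses, where spouses are the other parents of v's children.
Beacon has parent Lidar.
Ch(Beacon) = {MapMatch}.
For each child, the remaining parents (spouses of Beacon):
  MapMatch: GPS
MB(Beacon) = {GPS, Lidar, MapMatch}.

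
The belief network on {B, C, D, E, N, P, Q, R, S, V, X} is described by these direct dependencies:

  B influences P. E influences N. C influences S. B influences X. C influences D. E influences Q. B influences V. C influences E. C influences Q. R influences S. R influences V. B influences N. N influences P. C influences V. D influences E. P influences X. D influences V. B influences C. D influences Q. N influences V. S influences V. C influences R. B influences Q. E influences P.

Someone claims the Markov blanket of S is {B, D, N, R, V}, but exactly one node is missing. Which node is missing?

C

Parents of S: C, R.
Ch(S) = {V}.
For each child, the remaining parents (spouses of S):
  parents(V) \ {S} = {B, C, D, N, R}.
MB(S) = {B, C, D, N, R, V}.
Comparing with the claimed set, C is missing.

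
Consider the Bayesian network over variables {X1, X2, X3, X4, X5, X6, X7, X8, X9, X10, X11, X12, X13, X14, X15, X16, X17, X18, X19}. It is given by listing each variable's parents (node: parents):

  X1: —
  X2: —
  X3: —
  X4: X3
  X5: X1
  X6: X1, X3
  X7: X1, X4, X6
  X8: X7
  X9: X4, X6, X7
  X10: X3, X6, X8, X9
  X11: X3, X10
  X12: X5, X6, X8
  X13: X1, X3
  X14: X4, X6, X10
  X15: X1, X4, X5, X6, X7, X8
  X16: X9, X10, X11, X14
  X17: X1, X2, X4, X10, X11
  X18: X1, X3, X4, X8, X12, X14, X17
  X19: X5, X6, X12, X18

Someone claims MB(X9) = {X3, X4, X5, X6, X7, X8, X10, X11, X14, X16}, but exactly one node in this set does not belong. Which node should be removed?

The Markov blanket of a node is its parents, its children, and the other parents of its children.
X9's children: X10, X16.
X9's parents: X4, X6, X7.
For each child, the remaining parents (spouses of X9):
  X10's other parents are X3, X6, X8.
  parents(X16) \ {X9} = {X10, X11, X14}.
MB(X9) = {X3, X4, X6, X7, X8, X10, X11, X14, X16}.
X5 is neither a parent, child, nor co-parent of X9, so it does not belong.

X5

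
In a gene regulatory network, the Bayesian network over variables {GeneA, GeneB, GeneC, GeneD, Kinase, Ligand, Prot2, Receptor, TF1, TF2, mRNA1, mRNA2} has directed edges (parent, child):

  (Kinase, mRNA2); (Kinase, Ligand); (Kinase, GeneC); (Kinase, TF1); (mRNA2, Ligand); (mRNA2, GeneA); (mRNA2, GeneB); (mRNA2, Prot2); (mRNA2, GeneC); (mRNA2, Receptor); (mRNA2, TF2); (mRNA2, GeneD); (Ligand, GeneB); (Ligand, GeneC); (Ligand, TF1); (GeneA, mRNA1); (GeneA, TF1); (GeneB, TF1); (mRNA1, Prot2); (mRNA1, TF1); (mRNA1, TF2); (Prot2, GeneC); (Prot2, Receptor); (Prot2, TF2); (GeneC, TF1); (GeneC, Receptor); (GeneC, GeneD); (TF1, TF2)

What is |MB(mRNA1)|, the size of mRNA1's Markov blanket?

mRNA1 has children Prot2, TF1, TF2.
Parents of mRNA1: GeneA.
For each child, the remaining parents (spouses of mRNA1):
  Prot2: mRNA2
  TF1: GeneA, GeneB, GeneC, Kinase, Ligand
  TF2: Prot2, TF1, mRNA2
MB(mRNA1) = {GeneA, GeneB, GeneC, Kinase, Ligand, Prot2, TF1, TF2, mRNA2}, which has 9 nodes.

9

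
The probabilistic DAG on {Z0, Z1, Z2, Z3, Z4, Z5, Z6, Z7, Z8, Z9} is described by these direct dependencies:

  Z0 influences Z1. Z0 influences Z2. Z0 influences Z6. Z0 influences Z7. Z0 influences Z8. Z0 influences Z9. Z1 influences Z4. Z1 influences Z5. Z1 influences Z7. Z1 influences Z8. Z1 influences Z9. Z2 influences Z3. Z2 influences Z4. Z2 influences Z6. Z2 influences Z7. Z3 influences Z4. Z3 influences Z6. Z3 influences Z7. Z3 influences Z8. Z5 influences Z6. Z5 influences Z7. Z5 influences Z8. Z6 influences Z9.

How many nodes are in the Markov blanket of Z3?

8

Z3 has parent Z2.
Ch(Z3) = {Z4, Z6, Z7, Z8}.
Parents of each child, excluding Z3:
  parents(Z4) \ {Z3} = {Z1, Z2}.
  Z6's other parents are Z0, Z2, Z5.
  parents(Z7) \ {Z3} = {Z0, Z1, Z2, Z5}.
  Z8's other parents are Z0, Z1, Z5.
MB(Z3) = {Z0, Z1, Z2, Z4, Z5, Z6, Z7, Z8}, which has 8 nodes.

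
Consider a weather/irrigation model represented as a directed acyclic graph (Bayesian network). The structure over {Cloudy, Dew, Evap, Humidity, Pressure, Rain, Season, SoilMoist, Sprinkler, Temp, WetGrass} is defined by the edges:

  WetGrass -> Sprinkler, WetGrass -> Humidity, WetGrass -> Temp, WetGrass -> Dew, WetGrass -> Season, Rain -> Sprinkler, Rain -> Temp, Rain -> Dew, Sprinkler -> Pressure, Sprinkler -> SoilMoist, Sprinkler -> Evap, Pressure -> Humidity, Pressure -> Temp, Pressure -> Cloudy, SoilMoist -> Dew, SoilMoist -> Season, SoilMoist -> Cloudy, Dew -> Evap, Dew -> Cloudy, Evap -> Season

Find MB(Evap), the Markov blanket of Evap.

{Dew, Season, SoilMoist, Sprinkler, WetGrass}

Evap's parents: Dew, Sprinkler.
Evap's children: Season.
Co-parents of Evap (other parents of its children):
  Season also has parents SoilMoist, WetGrass.
Taking the union gives {Dew, Season, SoilMoist, Sprinkler, WetGrass}.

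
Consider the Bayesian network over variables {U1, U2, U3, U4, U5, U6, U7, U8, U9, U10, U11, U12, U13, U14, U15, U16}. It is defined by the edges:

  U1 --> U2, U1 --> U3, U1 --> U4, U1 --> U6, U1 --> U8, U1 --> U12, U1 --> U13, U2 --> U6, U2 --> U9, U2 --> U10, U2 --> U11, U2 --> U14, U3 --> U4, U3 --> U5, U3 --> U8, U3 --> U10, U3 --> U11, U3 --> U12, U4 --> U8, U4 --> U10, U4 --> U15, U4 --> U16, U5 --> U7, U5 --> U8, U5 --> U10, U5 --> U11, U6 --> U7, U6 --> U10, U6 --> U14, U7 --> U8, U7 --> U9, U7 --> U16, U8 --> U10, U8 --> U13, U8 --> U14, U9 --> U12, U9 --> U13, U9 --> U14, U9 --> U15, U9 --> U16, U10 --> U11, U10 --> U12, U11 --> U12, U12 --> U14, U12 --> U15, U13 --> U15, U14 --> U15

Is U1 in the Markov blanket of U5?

U1 is a co-parent of U5: both are parents of U8.
So U1 ∈ MB(U5).

Yes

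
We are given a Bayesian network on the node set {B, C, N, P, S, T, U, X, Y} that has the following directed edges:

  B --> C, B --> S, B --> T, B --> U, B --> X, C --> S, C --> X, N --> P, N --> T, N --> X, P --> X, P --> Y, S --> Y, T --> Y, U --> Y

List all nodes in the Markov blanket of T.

{B, N, P, S, U, Y}

By definition, MB(T) is built from T's parents, T's children, and the co-parents of T.
T has child Y.
T has parents B, N.
Co-parents of T (other parents of its children):
  Y's other parents are P, S, U.
Taking the union gives {B, N, P, S, U, Y}.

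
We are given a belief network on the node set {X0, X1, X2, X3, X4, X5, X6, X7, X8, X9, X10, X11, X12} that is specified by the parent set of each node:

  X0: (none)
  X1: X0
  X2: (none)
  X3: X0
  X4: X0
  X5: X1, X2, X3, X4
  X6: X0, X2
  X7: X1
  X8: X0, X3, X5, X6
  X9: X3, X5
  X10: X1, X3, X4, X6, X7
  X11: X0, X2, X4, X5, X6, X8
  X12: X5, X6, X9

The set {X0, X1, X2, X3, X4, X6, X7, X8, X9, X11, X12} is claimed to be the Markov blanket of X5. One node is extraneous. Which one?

X7

Recall MB(v) = parents ∪ children ∪ spouses, where spouses are the other parents of v's children.
X5's parents: X1, X2, X3, X4.
X5's children: X8, X9, X11, X12.
Co-parents of X5 (other parents of its children):
  X8 also has parents X0, X3, X6.
  parents(X9) \ {X5} = {X3}.
  parents(X11) \ {X5} = {X0, X2, X4, X6, X8}.
  parents(X12) \ {X5} = {X6, X9}.
MB(X5) = {X0, X1, X2, X3, X4, X6, X8, X9, X11, X12}.
X7 is neither a parent, child, nor co-parent of X5, so it does not belong.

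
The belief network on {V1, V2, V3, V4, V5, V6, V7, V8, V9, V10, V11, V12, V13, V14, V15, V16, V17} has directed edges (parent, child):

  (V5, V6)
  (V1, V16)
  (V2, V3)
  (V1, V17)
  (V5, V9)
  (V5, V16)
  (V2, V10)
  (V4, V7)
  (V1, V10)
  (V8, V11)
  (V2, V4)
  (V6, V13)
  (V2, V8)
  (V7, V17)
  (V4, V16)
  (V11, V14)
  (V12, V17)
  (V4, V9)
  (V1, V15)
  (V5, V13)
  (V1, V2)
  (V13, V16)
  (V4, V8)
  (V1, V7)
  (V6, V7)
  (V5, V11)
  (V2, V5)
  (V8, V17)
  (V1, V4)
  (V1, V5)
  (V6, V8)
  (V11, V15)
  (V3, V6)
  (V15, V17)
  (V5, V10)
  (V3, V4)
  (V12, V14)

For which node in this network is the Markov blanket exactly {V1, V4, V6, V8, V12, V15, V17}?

V7

The target node must have every member of {V1, V4, V6, V8, V12, V15, V17} as a parent, child, or co-parent, and no others.
Parents of V7: V1, V4, V6; children: V17; co-parents: V1, V8, V12, V15.
These exactly cover the given set, so the node is V7.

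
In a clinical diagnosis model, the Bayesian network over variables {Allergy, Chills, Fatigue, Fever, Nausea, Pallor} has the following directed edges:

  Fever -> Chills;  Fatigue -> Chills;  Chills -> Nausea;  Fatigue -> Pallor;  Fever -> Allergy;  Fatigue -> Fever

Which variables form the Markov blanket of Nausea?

{Chills}

Recall MB(v) = parents ∪ children ∪ spouses, where spouses are the other parents of v's children.
Nausea's parents: Chills.
Nausea's children: none.
Nausea has no children, so there are no co-parents.
So the Markov blanket of Nausea is {Chills}.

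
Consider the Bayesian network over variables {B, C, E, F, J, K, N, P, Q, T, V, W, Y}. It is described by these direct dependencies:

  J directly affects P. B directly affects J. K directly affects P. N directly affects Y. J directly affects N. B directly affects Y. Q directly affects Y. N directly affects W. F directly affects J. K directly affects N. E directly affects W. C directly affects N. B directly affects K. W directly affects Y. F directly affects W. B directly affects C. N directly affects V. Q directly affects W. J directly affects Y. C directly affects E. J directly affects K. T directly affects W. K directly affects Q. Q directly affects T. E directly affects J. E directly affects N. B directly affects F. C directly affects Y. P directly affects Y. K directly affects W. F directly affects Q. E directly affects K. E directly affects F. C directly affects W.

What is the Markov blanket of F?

{B, C, E, J, K, N, Q, T, W}

The Markov blanket of a node is its parents, its children, and the other parents of its children.
Pa(F) = {B, E}.
F's children: J, Q, W.
Parents of each child, excluding F:
  parents(J) \ {F} = {B, E}.
  Q also has parent K.
  parents(W) \ {F} = {C, E, K, N, Q, T}.
MB(F) = {B, C, E, J, K, N, Q, T, W}.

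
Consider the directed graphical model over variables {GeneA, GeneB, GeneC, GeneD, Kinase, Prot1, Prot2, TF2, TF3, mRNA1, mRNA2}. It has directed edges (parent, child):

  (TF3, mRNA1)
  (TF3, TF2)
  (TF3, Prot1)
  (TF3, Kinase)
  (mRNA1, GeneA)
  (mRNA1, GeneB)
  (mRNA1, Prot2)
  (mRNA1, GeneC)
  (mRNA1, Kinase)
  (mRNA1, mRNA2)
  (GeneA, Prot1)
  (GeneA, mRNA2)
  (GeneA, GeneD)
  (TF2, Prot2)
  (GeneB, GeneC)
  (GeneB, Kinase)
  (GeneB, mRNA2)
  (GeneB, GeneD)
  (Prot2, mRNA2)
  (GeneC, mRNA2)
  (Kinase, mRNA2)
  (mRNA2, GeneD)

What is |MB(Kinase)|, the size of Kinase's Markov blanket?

7

By definition, MB(Kinase) is built from Kinase's parents, Kinase's children, and the co-parents of Kinase.
Kinase has parents GeneB, TF3, mRNA1.
Kinase has child mRNA2.
Co-parents of Kinase (other parents of its children):
  parents(mRNA2) \ {Kinase} = {GeneA, GeneB, GeneC, Prot2, mRNA1}.
MB(Kinase) = {GeneA, GeneB, GeneC, Prot2, TF3, mRNA1, mRNA2}, which has 7 nodes.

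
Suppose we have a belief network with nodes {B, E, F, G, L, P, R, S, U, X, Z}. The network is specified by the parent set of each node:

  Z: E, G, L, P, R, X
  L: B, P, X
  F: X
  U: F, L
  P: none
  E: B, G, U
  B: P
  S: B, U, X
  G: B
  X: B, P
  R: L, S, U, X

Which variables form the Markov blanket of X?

{B, E, F, G, L, P, R, S, U, Z}

Children of X: F, L, R, S, Z.
Parents of X: B, P.
Parents of each child, excluding X:
  F: no additional parents.
  L's other parents are B, P.
  S's other parents are B, U.
  R also has parents L, S, U.
  parents(Z) \ {X} = {E, G, L, P, R}.
MB(X) = {B, E, F, G, L, P, R, S, U, Z}.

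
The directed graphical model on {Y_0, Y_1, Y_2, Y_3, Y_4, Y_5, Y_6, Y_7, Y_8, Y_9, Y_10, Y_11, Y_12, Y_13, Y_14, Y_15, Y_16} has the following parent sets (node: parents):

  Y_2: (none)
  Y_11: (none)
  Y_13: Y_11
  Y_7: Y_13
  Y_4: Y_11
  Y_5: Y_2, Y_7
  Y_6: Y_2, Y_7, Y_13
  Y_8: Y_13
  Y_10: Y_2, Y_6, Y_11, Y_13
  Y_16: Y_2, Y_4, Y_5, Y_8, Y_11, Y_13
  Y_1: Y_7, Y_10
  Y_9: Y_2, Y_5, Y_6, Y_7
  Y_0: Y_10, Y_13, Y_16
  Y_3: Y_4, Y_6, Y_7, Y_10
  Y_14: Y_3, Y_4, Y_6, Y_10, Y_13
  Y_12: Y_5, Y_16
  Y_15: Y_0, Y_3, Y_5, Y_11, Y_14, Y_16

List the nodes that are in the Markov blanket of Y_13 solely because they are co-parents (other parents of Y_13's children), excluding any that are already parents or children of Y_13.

{Y_2, Y_3, Y_4, Y_5}

Children of Y_13: Y_0, Y_6, Y_7, Y_8, Y_10, Y_14, Y_16.
  Y_7: no additional parents.
  parents(Y_6) \ {Y_13} = {Y_2, Y_7}.
  Y_8: no additional parents.
  parents(Y_10) \ {Y_13} = {Y_2, Y_6, Y_11}.
  Y_16 also has parents Y_2, Y_4, Y_5, Y_8, Y_11.
  Y_0 also has parents Y_10, Y_16.
  Y_14 also has parents Y_3, Y_4, Y_6, Y_10.
Excluding nodes already adjacent to Y_13 (Y_0, Y_6, Y_7, Y_8, Y_10, Y_11, Y_14, Y_16), the co-parent-only contribution is {Y_2, Y_3, Y_4, Y_5}.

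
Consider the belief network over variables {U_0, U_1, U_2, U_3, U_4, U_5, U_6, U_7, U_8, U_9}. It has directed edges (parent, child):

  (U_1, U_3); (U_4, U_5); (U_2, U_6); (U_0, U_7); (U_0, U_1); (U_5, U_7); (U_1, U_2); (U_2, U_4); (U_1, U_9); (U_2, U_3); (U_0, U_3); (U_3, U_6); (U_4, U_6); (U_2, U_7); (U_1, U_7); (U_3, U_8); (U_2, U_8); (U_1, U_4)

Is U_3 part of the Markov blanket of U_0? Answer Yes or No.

U_3 is a child of U_0.
So U_3 ∈ MB(U_0).

Yes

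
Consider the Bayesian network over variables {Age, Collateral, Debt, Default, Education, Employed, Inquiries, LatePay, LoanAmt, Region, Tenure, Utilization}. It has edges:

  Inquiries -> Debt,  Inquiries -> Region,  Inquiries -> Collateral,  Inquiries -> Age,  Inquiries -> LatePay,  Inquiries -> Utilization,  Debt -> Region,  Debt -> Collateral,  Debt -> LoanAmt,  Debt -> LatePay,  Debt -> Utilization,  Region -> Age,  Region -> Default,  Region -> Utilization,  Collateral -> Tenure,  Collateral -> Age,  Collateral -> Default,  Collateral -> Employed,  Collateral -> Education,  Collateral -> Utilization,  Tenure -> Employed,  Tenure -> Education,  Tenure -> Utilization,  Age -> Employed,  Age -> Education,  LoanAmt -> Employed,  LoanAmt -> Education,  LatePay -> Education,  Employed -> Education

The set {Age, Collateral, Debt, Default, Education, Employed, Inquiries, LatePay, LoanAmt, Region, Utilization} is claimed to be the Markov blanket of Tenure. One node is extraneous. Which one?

Default

Tenure has children Education, Employed, Utilization.
Pa(Tenure) = {Collateral}.
For each child, the remaining parents (spouses of Tenure):
  Employed also has parents Age, Collateral, LoanAmt.
  parents(Education) \ {Tenure} = {Age, Collateral, Employed, LatePay, LoanAmt}.
  parents(Utilization) \ {Tenure} = {Collateral, Debt, Inquiries, Region}.
MB(Tenure) = {Age, Collateral, Debt, Education, Employed, Inquiries, LatePay, LoanAmt, Region, Utilization}.
Default is neither a parent, child, nor co-parent of Tenure, so it does not belong.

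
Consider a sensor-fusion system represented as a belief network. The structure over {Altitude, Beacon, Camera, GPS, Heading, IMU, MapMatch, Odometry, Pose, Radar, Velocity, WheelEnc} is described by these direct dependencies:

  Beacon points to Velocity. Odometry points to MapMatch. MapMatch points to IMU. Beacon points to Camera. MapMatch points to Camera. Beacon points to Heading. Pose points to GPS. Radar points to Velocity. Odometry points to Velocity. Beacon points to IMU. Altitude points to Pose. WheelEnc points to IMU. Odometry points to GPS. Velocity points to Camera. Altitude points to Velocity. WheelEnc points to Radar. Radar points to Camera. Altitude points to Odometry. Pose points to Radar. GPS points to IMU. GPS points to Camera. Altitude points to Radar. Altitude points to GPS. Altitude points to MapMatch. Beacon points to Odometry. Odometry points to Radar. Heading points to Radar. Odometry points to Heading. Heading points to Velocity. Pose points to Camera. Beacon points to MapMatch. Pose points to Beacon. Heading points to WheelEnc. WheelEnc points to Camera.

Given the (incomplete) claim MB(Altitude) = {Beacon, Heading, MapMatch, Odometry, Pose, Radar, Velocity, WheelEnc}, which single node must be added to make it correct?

A node's Markov blanket = Pa ∪ Ch ∪ (parents of Ch other than the node itself).
Parents of Altitude: none.
Altitude's children: GPS, MapMatch, Odometry, Pose, Radar, Velocity.
Parents of each child, excluding Altitude:
  Pose: —
  Odometry: Beacon
  MapMatch: Beacon, Odometry
  GPS: Odometry, Pose
  Radar: Heading, Odometry, Pose, WheelEnc
  Velocity: Beacon, Heading, Odometry, Radar
MB(Altitude) = {Beacon, GPS, Heading, MapMatch, Odometry, Pose, Radar, Velocity, WheelEnc}.
Comparing with the claimed set, GPS is missing.

GPS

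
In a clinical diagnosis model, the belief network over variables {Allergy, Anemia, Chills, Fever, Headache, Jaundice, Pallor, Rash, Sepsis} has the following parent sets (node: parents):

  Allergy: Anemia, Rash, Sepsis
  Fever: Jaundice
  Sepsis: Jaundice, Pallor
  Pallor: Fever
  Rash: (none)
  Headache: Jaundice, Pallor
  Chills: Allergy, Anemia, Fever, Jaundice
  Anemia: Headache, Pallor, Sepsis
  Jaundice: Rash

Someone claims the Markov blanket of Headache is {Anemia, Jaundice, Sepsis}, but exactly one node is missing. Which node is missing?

Pallor

The Markov blanket of a node is its parents, its children, and the other parents of its children.
Headache has parents Jaundice, Pallor.
Ch(Headache) = {Anemia}.
Other parents of Headache's children:
  Anemia also has parents Pallor, Sepsis.
MB(Headache) = {Anemia, Jaundice, Pallor, Sepsis}.
Comparing with the claimed set, Pallor is missing.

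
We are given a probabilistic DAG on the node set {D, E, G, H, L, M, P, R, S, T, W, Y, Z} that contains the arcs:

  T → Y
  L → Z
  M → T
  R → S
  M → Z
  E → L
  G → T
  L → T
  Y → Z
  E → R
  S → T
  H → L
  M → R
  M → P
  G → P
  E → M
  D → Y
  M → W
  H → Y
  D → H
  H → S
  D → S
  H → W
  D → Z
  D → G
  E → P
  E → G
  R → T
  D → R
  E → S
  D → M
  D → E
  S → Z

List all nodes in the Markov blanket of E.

Parents of E: D.
E has children G, L, M, P, R, S.
Other parents of E's children:
  G: D
  L: H
  M: D
  P: G, M
  R: D, M
  S: D, H, R
Taking the union gives {D, G, H, L, M, P, R, S}.

{D, G, H, L, M, P, R, S}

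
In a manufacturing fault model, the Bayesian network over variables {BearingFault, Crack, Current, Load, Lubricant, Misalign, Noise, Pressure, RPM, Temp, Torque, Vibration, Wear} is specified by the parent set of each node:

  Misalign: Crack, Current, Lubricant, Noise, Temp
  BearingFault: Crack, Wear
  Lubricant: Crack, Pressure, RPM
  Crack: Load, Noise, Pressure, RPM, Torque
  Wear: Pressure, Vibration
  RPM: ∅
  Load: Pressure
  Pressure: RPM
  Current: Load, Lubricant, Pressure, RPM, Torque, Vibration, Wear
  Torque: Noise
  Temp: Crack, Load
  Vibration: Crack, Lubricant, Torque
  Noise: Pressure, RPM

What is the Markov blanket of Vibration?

{Crack, Current, Load, Lubricant, Pressure, RPM, Torque, Wear}

Recall MB(v) = parents ∪ children ∪ spouses, where spouses are the other parents of v's children.
Vibration's parents: Crack, Lubricant, Torque.
Ch(Vibration) = {Current, Wear}.
For each child, the remaining parents (spouses of Vibration):
  Wear: Pressure
  Current: Load, Lubricant, Pressure, RPM, Torque, Wear
Union: {Crack, Lubricant, Torque} ∪ {Current, Wear} ∪ {Load, Lubricant, Pressure, RPM, Torque, Wear} = {Crack, Current, Load, Lubricant, Pressure, RPM, Torque, Wear}.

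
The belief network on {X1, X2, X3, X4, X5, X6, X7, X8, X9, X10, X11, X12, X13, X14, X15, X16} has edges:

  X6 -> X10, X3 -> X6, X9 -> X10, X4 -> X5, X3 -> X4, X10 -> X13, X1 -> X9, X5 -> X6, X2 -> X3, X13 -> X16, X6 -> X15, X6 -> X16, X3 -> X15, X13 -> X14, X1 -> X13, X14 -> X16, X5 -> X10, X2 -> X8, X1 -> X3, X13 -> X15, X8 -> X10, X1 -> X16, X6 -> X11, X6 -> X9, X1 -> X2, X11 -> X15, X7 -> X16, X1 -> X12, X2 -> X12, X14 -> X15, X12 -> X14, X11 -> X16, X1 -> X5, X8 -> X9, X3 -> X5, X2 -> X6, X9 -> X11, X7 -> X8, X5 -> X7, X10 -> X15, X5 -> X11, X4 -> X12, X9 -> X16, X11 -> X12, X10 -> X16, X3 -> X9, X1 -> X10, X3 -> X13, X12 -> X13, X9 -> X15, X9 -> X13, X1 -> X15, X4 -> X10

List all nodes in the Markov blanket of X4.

The Markov blanket of a node is its parents, its children, and the other parents of its children.
X4's parents: X3.
X4's children: X5, X10, X12.
Parents of each child, excluding X4:
  X5 also has parents X1, X3.
  X10's other parents are X1, X5, X6, X8, X9.
  X12 also has parents X1, X2, X11.
Union: {X3} ∪ {X5, X10, X12} ∪ {X1, X2, X3, X5, X6, X8, X9, X11} = {X1, X2, X3, X5, X6, X8, X9, X10, X11, X12}.

{X1, X2, X3, X5, X6, X8, X9, X10, X11, X12}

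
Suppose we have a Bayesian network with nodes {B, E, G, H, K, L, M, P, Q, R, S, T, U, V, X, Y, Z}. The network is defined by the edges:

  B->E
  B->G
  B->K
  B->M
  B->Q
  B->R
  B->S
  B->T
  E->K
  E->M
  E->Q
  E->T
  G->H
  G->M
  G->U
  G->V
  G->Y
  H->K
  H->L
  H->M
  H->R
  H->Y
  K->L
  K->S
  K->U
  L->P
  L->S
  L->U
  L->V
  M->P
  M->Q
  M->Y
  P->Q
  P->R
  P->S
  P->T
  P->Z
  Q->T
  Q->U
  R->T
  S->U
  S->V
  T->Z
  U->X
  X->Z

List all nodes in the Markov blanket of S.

{B, G, K, L, P, Q, U, V}

By definition, MB(S) is built from S's parents, S's children, and the co-parents of S.
S has parents B, K, L, P.
S's children: U, V.
Other parents of S's children:
  U's other parents are G, K, L, Q.
  V also has parents G, L.
Taking the union gives {B, G, K, L, P, Q, U, V}.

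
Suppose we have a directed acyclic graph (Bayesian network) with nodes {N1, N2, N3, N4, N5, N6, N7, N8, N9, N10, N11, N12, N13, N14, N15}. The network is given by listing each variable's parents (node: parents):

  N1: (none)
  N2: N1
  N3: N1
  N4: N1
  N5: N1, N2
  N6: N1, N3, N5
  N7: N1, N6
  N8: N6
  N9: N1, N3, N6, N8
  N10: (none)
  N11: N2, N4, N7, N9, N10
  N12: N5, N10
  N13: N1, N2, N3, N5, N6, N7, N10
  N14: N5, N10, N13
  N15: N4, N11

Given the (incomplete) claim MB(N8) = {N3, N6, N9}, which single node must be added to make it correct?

N1

Recall MB(v) = parents ∪ children ∪ spouses, where spouses are the other parents of v's children.
Ch(N8) = {N9}.
N8's parents: N6.
Parents of each child, excluding N8:
  N9 also has parents N1, N3, N6.
MB(N8) = {N1, N3, N6, N9}.
Comparing with the claimed set, N1 is missing.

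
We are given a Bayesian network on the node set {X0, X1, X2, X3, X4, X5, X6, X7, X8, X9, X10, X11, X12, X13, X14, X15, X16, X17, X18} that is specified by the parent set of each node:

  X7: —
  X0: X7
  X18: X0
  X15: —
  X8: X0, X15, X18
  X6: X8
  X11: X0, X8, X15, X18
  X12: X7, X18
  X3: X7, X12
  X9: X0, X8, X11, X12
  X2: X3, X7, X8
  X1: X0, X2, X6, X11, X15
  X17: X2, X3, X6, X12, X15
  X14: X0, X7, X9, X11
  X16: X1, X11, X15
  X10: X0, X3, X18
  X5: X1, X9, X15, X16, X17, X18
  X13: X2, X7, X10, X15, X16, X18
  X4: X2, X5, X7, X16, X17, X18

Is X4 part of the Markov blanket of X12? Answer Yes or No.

Recall MB(v) = parents ∪ children ∪ spouses, where spouses are the other parents of v's children.
X12 has parents X7, X18.
X12 has children X3, X9, X17.
Co-parents of X12 (other parents of its children):
  X3's other parent is X7.
  X9 also has parents X0, X8, X11.
  X17 also has parents X2, X3, X6, X15.
MB(X12) = {X0, X2, X3, X6, X7, X8, X9, X11, X15, X17, X18}; X4 is not in this set.

No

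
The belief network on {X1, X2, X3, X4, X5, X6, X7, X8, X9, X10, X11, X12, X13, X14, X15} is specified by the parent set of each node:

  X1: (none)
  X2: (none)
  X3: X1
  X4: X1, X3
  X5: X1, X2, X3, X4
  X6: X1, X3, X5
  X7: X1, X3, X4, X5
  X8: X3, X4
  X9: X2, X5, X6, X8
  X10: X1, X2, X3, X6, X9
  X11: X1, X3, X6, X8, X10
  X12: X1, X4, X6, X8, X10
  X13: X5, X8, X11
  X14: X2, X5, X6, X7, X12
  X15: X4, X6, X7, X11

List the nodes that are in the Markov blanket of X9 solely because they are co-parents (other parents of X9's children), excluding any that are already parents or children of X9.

Children of X9: X10.
  parents(X10) \ {X9} = {X1, X2, X3, X6}.
Excluding nodes already adjacent to X9 (X2, X5, X6, X8, X10), the co-parent-only contribution is {X1, X3}.

{X1, X3}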